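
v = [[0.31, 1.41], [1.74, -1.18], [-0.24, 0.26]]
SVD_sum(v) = [[-0.56, 0.61],  [1.39, -1.5],  [-0.24, 0.26]] + [[0.87, 0.8], [0.35, 0.32], [0.0, 0.00]]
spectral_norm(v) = 2.24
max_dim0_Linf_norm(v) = 1.74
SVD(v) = [[0.37, 0.93],[-0.92, 0.37],[0.16, 0.00]] @ diag([2.235730906475581, 1.277069815566039]) @ [[-0.68, 0.73], [0.73, 0.68]]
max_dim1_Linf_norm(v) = 1.74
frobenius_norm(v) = 2.57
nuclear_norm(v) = 3.51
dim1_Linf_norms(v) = [1.41, 1.74, 0.26]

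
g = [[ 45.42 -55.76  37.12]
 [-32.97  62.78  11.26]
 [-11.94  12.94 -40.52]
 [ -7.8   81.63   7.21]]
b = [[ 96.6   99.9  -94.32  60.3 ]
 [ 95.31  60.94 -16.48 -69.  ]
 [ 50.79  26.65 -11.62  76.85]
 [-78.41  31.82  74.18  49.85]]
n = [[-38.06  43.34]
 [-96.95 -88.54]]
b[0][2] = -94.32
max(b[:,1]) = 99.9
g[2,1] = 12.94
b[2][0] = 50.79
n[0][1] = 43.34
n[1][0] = -96.95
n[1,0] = -96.95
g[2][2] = -40.52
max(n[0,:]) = 43.34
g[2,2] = -40.52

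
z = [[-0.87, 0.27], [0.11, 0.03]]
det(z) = -0.06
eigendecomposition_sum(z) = [[-0.87, 0.25], [0.1, -0.03]] + [[0.00, 0.02], [0.01, 0.06]]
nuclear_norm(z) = 0.98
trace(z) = -0.84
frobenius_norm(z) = 0.92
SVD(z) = [[-0.99, 0.11], [0.11, 0.99]] @ diag([0.9160181562014313, 0.06091582314415354]) @ [[0.96, -0.29], [0.29, 0.96]]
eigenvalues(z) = [-0.9, 0.06]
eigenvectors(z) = [[-0.99, -0.28], [0.12, -0.96]]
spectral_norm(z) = 0.92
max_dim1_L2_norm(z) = 0.91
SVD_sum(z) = [[-0.87, 0.26],[0.09, -0.03]] + [[0.00,  0.01], [0.02,  0.06]]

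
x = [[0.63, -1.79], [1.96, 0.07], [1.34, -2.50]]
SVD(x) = [[0.52, -0.28],[0.30, 0.95],[0.80, -0.17]] @ diag([3.5231581211426604, 1.755123030851832]) @ [[0.56, -0.83], [0.83, 0.56]]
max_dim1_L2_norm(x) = 2.84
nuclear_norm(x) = 5.28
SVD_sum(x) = [[1.03, -1.52], [0.59, -0.86], [1.59, -2.33]] + [[-0.40, -0.27], [1.37, 0.93], [-0.25, -0.17]]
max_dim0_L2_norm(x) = 3.08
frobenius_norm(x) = 3.94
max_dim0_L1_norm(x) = 4.36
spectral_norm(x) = 3.52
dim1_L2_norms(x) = [1.9, 1.96, 2.84]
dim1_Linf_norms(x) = [1.79, 1.96, 2.5]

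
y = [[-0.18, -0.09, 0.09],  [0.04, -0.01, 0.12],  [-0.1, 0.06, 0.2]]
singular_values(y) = [0.29, 0.16, 0.07]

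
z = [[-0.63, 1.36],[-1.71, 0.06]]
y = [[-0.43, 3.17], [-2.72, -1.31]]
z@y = [[-3.43, -3.78], [0.57, -5.5]]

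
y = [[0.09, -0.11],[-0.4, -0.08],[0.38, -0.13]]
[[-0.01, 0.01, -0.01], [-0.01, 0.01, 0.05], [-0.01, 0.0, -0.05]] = y@[[0.01, -0.01, -0.13],  [0.07, -0.06, -0.0]]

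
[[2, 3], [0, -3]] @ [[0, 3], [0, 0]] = [[0, 6], [0, 0]]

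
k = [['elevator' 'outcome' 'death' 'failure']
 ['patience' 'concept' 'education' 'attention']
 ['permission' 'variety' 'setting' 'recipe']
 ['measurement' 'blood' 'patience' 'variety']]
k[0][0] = 'elevator'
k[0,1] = 'outcome'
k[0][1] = 'outcome'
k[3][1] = 'blood'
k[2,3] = 'recipe'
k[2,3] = 'recipe'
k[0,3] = 'failure'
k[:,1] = ['outcome', 'concept', 'variety', 'blood']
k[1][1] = 'concept'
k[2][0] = 'permission'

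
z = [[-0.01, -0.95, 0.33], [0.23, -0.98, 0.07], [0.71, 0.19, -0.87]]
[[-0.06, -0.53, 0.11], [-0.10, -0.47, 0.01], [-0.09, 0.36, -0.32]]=z @ [[0.36, -0.51, -0.61], [0.22, 0.30, -0.16], [0.45, -0.77, -0.16]]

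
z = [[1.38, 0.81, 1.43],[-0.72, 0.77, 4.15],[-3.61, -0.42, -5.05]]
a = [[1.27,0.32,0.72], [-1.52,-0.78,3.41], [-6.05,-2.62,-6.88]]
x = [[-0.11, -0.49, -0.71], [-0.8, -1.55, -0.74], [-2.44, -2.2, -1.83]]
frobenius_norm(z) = 7.85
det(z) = -13.63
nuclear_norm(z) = 10.75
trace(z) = -2.90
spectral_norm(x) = 4.23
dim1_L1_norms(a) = [2.31, 5.71, 15.55]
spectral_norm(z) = 7.32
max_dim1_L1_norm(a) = 15.55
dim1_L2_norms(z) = [2.15, 4.28, 6.22]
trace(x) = -3.49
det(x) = 1.14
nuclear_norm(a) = 13.54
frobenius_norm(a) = 10.37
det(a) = 7.68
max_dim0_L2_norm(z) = 6.69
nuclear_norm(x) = 5.28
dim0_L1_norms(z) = [5.71, 2.0, 10.63]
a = x + z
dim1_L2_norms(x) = [0.87, 1.89, 3.76]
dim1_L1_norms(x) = [1.31, 3.09, 6.47]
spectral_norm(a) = 9.73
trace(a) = -6.39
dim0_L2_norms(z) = [3.93, 1.19, 6.69]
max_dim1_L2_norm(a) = 9.53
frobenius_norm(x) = 4.30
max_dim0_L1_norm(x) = 4.24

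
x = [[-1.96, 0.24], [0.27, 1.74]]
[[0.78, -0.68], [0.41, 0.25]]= x @ [[-0.36, 0.36], [0.29, 0.09]]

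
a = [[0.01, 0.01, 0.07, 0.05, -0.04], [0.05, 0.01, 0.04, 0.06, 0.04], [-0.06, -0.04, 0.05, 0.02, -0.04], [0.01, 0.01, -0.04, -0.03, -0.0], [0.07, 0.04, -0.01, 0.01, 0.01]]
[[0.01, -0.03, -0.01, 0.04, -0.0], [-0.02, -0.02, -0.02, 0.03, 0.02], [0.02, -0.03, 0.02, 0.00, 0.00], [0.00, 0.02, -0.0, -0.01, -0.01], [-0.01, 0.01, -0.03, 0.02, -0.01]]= a@[[0.0, -0.04, -0.26, 0.15, -0.18], [-0.15, 0.37, -0.16, 0.31, -0.04], [-0.15, -0.32, 0.07, 0.35, -0.14], [0.14, -0.19, -0.14, 0.16, 0.42], [-0.43, 0.02, 0.08, -0.14, 0.25]]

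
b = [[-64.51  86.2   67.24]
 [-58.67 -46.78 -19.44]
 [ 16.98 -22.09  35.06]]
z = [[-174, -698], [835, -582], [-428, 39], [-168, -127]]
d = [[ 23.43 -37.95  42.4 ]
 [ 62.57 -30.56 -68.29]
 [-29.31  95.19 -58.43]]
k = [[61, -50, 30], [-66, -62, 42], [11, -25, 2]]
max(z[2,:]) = 39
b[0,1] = 86.2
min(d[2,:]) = -58.43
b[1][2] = -19.44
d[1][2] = -68.29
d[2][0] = -29.31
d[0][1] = -37.95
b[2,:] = [16.98, -22.09, 35.06]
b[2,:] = [16.98, -22.09, 35.06]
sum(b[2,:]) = 29.950000000000003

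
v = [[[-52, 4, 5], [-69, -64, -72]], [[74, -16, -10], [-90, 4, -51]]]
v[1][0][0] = 74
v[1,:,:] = [[74, -16, -10], [-90, 4, -51]]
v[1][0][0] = 74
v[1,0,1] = -16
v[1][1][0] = -90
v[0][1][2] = -72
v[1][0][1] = -16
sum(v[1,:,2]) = -61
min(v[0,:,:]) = -72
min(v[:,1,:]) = -90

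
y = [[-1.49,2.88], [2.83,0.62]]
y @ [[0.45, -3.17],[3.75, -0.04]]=[[10.13, 4.61],[3.60, -9.0]]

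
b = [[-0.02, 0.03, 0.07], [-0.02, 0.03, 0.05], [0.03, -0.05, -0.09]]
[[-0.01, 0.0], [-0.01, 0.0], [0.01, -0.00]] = b@[[-0.09, 0.02],[-0.05, 0.01],[-0.13, 0.03]]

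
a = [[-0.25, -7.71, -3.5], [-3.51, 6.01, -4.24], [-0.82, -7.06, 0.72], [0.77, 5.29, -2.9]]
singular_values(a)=[13.29, 6.42, 2.87]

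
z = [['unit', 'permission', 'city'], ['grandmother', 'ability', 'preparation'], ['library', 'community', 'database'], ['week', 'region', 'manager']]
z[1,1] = 'ability'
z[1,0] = 'grandmother'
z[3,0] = 'week'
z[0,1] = 'permission'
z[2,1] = 'community'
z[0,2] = 'city'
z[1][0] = 'grandmother'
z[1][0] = 'grandmother'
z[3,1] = 'region'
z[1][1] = 'ability'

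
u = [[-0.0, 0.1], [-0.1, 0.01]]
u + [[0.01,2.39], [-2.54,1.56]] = [[0.01, 2.49], [-2.64, 1.57]]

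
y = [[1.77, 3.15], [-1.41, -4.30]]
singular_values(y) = [5.76, 0.55]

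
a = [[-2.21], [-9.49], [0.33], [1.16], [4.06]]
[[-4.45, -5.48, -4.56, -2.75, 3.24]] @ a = [[70.3]]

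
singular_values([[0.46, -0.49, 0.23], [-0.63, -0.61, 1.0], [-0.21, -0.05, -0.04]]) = [1.35, 0.7, 0.14]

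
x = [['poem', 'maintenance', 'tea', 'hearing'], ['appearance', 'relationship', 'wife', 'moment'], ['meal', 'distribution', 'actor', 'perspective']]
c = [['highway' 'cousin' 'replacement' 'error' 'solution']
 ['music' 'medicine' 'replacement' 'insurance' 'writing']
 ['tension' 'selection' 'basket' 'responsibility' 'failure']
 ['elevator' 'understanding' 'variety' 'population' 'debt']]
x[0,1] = 'maintenance'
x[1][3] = 'moment'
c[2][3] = 'responsibility'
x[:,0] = ['poem', 'appearance', 'meal']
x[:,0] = ['poem', 'appearance', 'meal']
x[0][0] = 'poem'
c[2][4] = 'failure'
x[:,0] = ['poem', 'appearance', 'meal']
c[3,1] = 'understanding'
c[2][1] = 'selection'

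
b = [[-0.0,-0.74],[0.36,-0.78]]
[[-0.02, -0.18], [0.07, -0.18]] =b @ [[0.26, 0.03], [0.03, 0.25]]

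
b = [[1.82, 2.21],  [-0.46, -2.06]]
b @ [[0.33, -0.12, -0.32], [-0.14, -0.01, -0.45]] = [[0.29, -0.24, -1.58], [0.14, 0.08, 1.07]]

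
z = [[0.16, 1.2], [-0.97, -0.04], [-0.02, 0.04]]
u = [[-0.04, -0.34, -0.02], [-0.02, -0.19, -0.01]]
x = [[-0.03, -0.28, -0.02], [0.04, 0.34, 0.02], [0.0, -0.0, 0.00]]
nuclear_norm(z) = 2.17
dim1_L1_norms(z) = [1.36, 1.01, 0.06]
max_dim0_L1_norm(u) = 0.53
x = z @ u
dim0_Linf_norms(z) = [0.97, 1.2]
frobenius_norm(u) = 0.39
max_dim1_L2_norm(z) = 1.21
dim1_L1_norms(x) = [0.33, 0.4, 0.0]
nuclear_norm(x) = 0.45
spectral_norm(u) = 0.39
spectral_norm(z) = 1.24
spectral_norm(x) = 0.44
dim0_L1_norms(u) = [0.06, 0.53, 0.03]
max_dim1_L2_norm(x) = 0.34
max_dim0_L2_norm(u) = 0.39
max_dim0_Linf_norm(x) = 0.34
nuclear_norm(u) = 0.39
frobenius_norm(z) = 1.55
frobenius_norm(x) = 0.44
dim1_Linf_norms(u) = [0.34, 0.19]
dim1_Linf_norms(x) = [0.28, 0.34, 0.0]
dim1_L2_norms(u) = [0.34, 0.19]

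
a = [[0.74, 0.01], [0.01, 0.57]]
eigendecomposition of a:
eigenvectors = [[1.00,-0.06], [0.06,1.0]]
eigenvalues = [0.74, 0.57]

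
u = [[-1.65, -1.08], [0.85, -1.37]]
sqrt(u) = [[0.18, -1.46],[1.15, 0.56]]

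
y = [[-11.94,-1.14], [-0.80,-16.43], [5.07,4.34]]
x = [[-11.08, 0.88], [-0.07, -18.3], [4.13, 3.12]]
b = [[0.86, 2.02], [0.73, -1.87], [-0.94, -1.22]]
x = y + b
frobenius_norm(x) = 22.03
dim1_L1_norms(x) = [11.96, 18.37, 7.25]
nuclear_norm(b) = 4.42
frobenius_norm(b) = 3.35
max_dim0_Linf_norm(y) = 16.43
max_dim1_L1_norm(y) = 17.23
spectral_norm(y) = 17.53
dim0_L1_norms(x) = [15.28, 22.3]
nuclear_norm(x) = 30.41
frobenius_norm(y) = 21.42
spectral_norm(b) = 3.06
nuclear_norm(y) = 29.85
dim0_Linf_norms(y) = [11.94, 16.43]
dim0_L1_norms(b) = [2.53, 5.11]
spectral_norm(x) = 18.59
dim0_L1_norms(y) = [17.81, 21.91]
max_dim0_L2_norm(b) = 3.01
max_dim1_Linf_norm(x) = 18.3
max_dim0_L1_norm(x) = 22.3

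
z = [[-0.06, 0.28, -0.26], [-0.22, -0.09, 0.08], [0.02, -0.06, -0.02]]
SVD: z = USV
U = [[0.95, 0.31, 0.1], [-0.31, 0.95, 0.07], [-0.08, -0.09, 0.99]]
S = [0.4, 0.23, 0.06]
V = [[0.03, 0.74, -0.67], [-1.00, 0.03, -0.01], [-0.01, -0.67, -0.74]]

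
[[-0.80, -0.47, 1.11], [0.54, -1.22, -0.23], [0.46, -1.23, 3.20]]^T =[[-0.8, 0.54, 0.46], [-0.47, -1.22, -1.23], [1.11, -0.23, 3.2]]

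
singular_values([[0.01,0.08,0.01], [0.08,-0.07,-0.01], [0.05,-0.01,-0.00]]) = [0.13, 0.07, 0.0]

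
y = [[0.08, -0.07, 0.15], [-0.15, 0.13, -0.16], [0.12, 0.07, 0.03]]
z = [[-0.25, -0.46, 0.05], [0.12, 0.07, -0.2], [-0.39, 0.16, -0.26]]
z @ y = [[0.06, -0.04, 0.04], [-0.02, -0.01, 0.00], [-0.09, 0.03, -0.09]]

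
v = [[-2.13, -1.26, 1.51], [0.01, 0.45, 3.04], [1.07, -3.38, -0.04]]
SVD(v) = [[0.28, 0.63, -0.72], [-0.11, 0.77, 0.63], [0.95, -0.1, 0.29]] @ diag([3.650662483352956, 3.5994415051428312, 2.033810287046049]) @ [[0.11, -0.99, 0.02], [-0.4, -0.03, 0.92], [0.91, 0.11, 0.40]]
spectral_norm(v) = 3.65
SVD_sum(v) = [[0.12, -1.03, 0.02], [-0.04, 0.39, -0.01], [0.4, -3.46, 0.06]] + [[-0.92, -0.07, 2.08], [-1.11, -0.08, 2.53], [0.15, 0.01, -0.33]] + [[-1.33, -0.16, -0.59], [1.17, 0.14, 0.52], [0.53, 0.06, 0.23]]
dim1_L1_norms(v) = [4.9, 3.5, 4.49]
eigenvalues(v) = [(-2.63+0j), (0.45+3.16j), (0.45-3.16j)]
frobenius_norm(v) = 5.52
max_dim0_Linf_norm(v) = 3.38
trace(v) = -1.72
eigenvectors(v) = [[0.97+0.00j,(0.32-0.07j),0.32+0.07j], [(0.17+0j),-0.66j,0.00+0.66j], [(-0.18+0j),0.68+0.00j,0.68-0.00j]]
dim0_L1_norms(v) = [3.21, 5.09, 4.59]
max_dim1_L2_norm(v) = 3.55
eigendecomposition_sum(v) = [[(-2.46+0j),0.25+0.00j,(1.14+0j)], [-0.44+0.00j,(0.04+0j),(0.2+0j)], [(0.45-0j),(-0.05-0j),-0.21-0.00j]] + [[0.17+0.08j, -0.75+0.26j, 0.18+0.68j], [0.22-0.30j, 0.20+1.61j, 1.42-0.08j], [0.31+0.23j, (-1.67+0.21j), (0.08+1.47j)]] + [[(0.17-0.08j), -0.75-0.26j, (0.18-0.68j)], [(0.22+0.3j), (0.2-1.61j), (1.42+0.08j)], [0.31-0.23j, (-1.67-0.21j), 0.08-1.47j]]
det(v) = -26.72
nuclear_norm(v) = 9.28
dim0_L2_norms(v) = [2.38, 3.64, 3.39]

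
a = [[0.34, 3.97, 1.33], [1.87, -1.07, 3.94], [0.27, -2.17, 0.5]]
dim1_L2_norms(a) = [4.2, 4.49, 2.24]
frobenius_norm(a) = 6.55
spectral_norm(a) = 4.69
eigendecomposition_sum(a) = [[(-2.61-0j), (2.92+0j), -4.50+0.00j], [0.66+0.00j, -0.74-0.00j, (1.14-0j)], [1.21+0.00j, -1.34-0.00j, (2.07-0j)]] + [[(1.48-1.42j),0.53+1.23j,2.91-3.76j],[0.60+0.04j,(-0.16+0.36j),1.40-0.11j],[-0.47+0.85j,(-0.41-0.48j),-0.79+2.12j]] + [[1.48+1.42j, 0.53-1.23j, (2.91+3.76j)],  [0.60-0.04j, -0.16-0.36j, 1.40+0.11j],  [-0.47-0.85j, (-0.41+0.48j), -0.79-2.12j]]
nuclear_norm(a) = 9.34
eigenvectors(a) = [[0.88+0.00j, -0.87+0.00j, (-0.87-0j)], [(-0.22+0j), (-0.17-0.19j), (-0.17+0.19j)], [-0.41+0.00j, 0.40-0.12j, (0.4+0.12j)]]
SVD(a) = [[0.56, 0.71, 0.41], [-0.69, 0.68, -0.24], [-0.46, -0.15, 0.88]] @ diag([4.691093366683654, 4.563919230902757, 0.0829715544786823]) @ [[-0.26, 0.85, -0.47], [0.32, 0.53, 0.78], [-0.91, -0.05, 0.41]]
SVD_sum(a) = [[-0.69, 2.24, -1.24], [0.84, -2.73, 1.51], [0.56, -1.81, 1.00]] + [[1.06, 1.73, 2.55], [1.01, 1.66, 2.44], [-0.22, -0.36, -0.53]] + [[-0.03,-0.00,0.01], [0.02,0.00,-0.01], [-0.07,-0.0,0.03]]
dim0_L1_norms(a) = [2.48, 7.21, 5.77]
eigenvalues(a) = [(-1.28+0j), (0.53+1.05j), (0.53-1.05j)]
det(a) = -1.78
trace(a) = -0.23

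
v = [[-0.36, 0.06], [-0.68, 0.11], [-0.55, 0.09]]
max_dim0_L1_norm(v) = 1.59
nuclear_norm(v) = 0.96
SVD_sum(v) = [[-0.36, 0.06], [-0.68, 0.11], [-0.55, 0.09]] + [[0.0,  0.0], [-0.00,  -0.00], [0.00,  0.0]]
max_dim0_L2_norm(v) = 0.95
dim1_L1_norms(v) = [0.42, 0.79, 0.64]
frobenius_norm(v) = 0.96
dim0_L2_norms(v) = [0.95, 0.15]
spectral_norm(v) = 0.96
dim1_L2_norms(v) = [0.36, 0.69, 0.56]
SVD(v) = [[-0.38,0.80], [-0.72,-0.57], [-0.58,0.18]] @ diag([0.9582784074864665, 0.0015791596504938666]) @ [[0.99, -0.16], [0.16, 0.99]]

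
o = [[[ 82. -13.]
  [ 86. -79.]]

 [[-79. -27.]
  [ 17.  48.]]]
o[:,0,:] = [[82.0, -13.0], [-79.0, -27.0]]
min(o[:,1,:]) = -79.0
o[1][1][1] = 48.0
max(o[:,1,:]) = 86.0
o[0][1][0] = 86.0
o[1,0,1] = -27.0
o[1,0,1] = -27.0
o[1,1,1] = 48.0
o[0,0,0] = 82.0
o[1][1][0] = 17.0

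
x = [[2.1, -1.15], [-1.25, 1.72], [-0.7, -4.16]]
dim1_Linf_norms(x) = [2.1, 1.72, 4.16]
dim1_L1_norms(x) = [3.25, 2.97, 4.86]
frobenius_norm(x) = 5.30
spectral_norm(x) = 4.67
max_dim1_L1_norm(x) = 4.86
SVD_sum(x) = [[0.15, -1.36], [-0.2, 1.83], [0.44, -4.04]] + [[1.95, 0.21], [-1.05, -0.11], [-1.14, -0.12]]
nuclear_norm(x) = 7.17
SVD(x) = [[0.29, 0.78], [-0.40, -0.42], [0.87, -0.46]] @ diag([4.665303737072755, 2.5067790171562785]) @ [[0.11, -0.99], [0.99, 0.11]]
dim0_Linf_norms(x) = [2.1, 4.16]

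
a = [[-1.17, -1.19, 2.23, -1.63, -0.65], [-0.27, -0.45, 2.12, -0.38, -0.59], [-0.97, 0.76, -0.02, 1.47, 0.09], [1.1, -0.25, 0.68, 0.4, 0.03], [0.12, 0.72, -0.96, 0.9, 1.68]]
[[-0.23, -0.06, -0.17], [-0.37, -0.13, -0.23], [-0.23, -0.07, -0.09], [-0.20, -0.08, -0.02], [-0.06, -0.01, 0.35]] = a @[[0.02,-0.01,0.01],  [0.02,-0.01,-0.08],  [-0.22,-0.08,-0.07],  [-0.15,-0.05,-0.03],  [-0.09,-0.02,0.22]]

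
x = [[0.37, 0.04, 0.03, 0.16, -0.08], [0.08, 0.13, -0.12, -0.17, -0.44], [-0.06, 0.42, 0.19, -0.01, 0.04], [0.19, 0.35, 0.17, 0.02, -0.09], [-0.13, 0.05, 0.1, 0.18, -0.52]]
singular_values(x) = [0.74, 0.58, 0.43, 0.33, 0.03]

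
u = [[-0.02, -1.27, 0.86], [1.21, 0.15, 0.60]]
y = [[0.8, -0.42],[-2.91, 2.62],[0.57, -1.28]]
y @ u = [[-0.52,-1.08,0.44], [3.23,4.09,-0.93], [-1.56,-0.92,-0.28]]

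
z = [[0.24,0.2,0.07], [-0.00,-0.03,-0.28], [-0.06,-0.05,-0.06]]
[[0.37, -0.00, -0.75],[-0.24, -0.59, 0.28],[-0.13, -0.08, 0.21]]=z @ [[1.42, -1.25, -0.04], [-0.17, 0.78, -3.46], [0.89, 2.01, -0.63]]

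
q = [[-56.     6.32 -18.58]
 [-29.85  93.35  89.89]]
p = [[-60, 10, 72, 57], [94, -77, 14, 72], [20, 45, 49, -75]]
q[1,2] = 89.89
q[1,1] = 93.35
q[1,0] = -29.85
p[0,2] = 72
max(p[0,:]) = 72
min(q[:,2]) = -18.58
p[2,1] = 45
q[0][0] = -56.0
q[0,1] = 6.32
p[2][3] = -75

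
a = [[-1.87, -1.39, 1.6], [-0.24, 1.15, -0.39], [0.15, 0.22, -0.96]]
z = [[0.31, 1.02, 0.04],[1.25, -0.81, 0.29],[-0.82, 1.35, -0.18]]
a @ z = [[-3.63, 1.38, -0.77], [1.68, -1.70, 0.39], [1.11, -1.32, 0.24]]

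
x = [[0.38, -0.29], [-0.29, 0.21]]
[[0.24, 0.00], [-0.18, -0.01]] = x @ [[0.78, 0.2], [0.2, 0.25]]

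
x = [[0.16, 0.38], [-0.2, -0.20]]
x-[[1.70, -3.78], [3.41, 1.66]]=[[-1.54, 4.16],[-3.61, -1.86]]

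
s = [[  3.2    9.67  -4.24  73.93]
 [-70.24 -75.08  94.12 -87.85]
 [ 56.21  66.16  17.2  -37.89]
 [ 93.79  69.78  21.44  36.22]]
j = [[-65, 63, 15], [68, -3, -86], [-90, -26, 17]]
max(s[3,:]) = 93.79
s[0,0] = 3.2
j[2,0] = -90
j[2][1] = -26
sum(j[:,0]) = -87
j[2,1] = -26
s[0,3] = 73.93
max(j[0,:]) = 63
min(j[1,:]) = -86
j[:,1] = [63, -3, -26]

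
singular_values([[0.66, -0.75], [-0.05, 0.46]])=[1.07, 0.25]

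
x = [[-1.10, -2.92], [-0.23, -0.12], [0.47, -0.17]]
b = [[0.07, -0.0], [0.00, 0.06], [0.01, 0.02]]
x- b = [[-1.17, -2.92], [-0.23, -0.18], [0.46, -0.19]]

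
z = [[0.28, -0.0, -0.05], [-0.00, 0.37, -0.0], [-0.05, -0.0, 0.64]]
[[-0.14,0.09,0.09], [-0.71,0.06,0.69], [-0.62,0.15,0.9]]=z @ [[-0.68,0.37,0.58],  [-1.92,0.15,1.87],  [-1.02,0.27,1.45]]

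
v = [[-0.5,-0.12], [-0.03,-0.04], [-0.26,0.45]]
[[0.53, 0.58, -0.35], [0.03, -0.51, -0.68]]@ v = [[-0.19,-0.24], [0.18,-0.29]]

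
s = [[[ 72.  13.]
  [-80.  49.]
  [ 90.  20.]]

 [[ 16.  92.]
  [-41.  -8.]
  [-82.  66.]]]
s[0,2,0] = 90.0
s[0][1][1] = 49.0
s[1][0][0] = 16.0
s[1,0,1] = 92.0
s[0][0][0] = 72.0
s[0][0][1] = 13.0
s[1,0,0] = 16.0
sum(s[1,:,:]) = 43.0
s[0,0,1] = 13.0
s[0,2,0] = 90.0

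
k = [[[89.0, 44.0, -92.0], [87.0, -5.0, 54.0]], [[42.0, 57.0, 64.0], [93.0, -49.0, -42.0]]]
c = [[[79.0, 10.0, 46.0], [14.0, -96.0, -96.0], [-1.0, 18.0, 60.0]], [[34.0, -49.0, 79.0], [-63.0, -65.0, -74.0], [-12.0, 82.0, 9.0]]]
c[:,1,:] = [[14.0, -96.0, -96.0], [-63.0, -65.0, -74.0]]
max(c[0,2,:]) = 60.0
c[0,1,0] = 14.0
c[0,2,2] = 60.0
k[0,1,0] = 87.0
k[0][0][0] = 89.0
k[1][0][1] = 57.0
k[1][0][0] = 42.0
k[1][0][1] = 57.0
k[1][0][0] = 42.0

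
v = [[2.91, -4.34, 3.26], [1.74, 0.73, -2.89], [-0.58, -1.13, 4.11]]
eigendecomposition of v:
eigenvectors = [[-0.74+0.00j, (0.9+0j), (0.9-0j)], [(-0.57+0j), 0.09-0.30j, (0.09+0.3j)], [-0.36+0.00j, (0.23+0.2j), 0.23-0.20j]]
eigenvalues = [(1.14+0j), (3.3+2.19j), (3.3-2.19j)]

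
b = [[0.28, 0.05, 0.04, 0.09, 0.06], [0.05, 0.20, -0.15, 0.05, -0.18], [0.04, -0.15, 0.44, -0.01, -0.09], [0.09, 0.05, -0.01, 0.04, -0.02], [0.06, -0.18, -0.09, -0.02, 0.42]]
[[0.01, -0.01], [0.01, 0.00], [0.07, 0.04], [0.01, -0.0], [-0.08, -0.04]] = b @ [[0.05,0.00], [0.02,-0.00], [0.14,0.07], [0.00,-0.04], [-0.15,-0.08]]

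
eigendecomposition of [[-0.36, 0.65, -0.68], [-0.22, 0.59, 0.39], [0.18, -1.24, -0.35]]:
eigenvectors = [[0.97+0.00j, (0.7+0j), 0.70-0.00j], [0.15+0.00j, (0.06+0.41j), 0.06-0.41j], [(0.18+0j), (-0.45-0.37j), -0.45+0.37j]]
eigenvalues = [(-0.39+0j), (0.13+0.74j), (0.13-0.74j)]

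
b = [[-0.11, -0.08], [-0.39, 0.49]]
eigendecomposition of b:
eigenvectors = [[-0.86, 0.12],[-0.52, -0.99]]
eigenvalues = [-0.16, 0.54]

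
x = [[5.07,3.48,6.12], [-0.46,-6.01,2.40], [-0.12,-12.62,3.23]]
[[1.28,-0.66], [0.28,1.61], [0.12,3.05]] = x@ [[-0.06, -0.13], [0.05, -0.21], [0.23, 0.12]]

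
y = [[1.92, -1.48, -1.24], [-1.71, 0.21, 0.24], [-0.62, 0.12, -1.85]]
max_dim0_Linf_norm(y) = 1.92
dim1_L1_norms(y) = [4.64, 2.16, 2.59]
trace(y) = 0.28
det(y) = 4.19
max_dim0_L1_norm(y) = 4.25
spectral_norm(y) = 3.12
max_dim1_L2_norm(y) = 2.72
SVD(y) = [[-0.87, -0.08, -0.5],[0.49, -0.29, -0.82],[-0.08, -0.95, 0.29]] @ diag([3.118789879134938, 2.0230706268251724, 0.6647066485922031]) @ [[-0.79, 0.44, 0.43], [0.47, -0.03, 0.88], [0.4, 0.9, -0.18]]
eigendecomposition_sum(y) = [[2.19, -1.18, -0.62], [-1.36, 0.74, 0.38], [-0.31, 0.17, 0.09]] + [[-0.14, -0.25, 0.10], [-0.28, -0.50, 0.20], [0.05, 0.08, -0.03]] + [[-0.13, -0.05, -0.72], [-0.06, -0.02, -0.34], [-0.35, -0.13, -1.91]]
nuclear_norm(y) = 5.81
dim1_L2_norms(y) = [2.72, 1.74, 1.95]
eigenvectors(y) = [[-0.84,  0.44,  0.35], [0.52,  0.89,  0.16], [0.12,  -0.14,  0.92]]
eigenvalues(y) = [3.02, -0.67, -2.06]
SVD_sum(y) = [[2.13, -1.19, -1.16], [-1.21, 0.68, 0.66], [0.2, -0.11, -0.11]] + [[-0.07, 0.00, -0.14], [-0.28, 0.02, -0.52], [-0.90, 0.06, -1.70]] + [[-0.13,-0.30,0.06], [-0.22,-0.49,0.1], [0.08,0.17,-0.04]]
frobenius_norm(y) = 3.78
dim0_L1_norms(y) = [4.25, 1.81, 3.33]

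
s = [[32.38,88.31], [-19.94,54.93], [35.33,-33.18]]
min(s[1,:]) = -19.94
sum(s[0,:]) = 120.69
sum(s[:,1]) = 110.06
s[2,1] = -33.18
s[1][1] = 54.93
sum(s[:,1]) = 110.06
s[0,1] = 88.31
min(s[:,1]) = -33.18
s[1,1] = 54.93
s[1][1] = 54.93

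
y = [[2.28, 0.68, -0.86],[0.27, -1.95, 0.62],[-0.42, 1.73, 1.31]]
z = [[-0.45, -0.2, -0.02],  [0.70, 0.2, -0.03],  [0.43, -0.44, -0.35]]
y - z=[[2.73,0.88,-0.84], [-0.43,-2.15,0.65], [-0.85,2.17,1.66]]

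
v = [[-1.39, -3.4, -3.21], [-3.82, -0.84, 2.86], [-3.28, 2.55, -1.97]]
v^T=[[-1.39, -3.82, -3.28], [-3.40, -0.84, 2.55], [-3.21, 2.86, -1.97]]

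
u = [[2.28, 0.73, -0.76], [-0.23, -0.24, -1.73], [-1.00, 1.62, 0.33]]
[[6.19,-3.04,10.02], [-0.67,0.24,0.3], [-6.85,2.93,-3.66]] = u @ [[3.47, -1.61, 4.02],  [-2.13, 0.82, 0.38],  [0.22, -0.04, -0.76]]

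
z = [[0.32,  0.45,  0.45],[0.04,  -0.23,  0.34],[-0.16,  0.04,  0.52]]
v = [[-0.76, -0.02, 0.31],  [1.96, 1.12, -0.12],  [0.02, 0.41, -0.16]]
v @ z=[[-0.29, -0.32, -0.19], [0.69, 0.62, 1.20], [0.05, -0.09, 0.07]]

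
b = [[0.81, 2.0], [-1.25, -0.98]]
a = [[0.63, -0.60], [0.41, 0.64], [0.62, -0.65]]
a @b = [[1.26, 1.85], [-0.47, 0.19], [1.31, 1.88]]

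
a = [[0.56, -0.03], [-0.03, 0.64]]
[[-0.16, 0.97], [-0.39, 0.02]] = a@ [[-0.31,1.74], [-0.62,0.11]]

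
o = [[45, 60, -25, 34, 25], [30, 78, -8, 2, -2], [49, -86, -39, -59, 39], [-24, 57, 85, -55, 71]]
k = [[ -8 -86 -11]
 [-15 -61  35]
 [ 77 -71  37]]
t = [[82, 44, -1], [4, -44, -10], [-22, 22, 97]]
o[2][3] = -59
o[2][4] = 39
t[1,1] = -44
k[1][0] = -15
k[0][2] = -11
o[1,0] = 30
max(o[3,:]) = 85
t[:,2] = [-1, -10, 97]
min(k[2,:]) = -71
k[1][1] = -61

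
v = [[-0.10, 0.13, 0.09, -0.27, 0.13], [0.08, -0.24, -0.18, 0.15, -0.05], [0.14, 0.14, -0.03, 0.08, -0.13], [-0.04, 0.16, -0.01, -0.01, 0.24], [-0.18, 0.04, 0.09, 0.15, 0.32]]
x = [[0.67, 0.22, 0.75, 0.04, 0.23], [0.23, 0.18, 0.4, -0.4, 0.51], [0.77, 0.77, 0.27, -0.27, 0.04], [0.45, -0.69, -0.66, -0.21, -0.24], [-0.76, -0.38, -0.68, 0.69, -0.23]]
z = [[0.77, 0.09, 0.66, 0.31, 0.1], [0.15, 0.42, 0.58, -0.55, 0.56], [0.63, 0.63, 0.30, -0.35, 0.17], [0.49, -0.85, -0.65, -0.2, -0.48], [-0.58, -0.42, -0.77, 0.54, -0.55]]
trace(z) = 0.74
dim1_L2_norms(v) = [0.35, 0.35, 0.25, 0.29, 0.41]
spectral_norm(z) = 2.12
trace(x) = 0.68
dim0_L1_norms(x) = [2.88, 2.24, 2.76, 1.61, 1.25]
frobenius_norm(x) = 2.46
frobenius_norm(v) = 0.75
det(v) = -0.00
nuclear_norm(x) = 4.50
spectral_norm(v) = 0.57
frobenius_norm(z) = 2.59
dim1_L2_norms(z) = [1.07, 1.07, 1.02, 1.29, 1.3]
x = z + v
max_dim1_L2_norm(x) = 1.31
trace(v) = -0.06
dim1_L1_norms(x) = [1.91, 1.72, 2.12, 2.25, 2.74]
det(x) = 0.17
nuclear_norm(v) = 1.36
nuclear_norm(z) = 4.55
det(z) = 0.01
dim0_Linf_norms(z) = [0.77, 0.85, 0.77, 0.55, 0.56]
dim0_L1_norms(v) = [0.54, 0.71, 0.4, 0.66, 0.87]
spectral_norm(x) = 2.05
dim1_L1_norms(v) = [0.72, 0.7, 0.52, 0.46, 0.78]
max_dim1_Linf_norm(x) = 0.77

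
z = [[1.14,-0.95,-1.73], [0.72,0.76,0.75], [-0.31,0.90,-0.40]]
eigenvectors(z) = [[(0.4+0j), -0.84+0.00j, (-0.84-0j)], [-0.47+0.00j, (-0.15+0.47j), -0.15-0.47j], [0.78+0.00j, (0.16+0.17j), (0.16-0.17j)]]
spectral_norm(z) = 2.37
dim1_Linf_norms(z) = [1.73, 0.76, 0.9]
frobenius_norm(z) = 2.81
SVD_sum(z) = [[0.86, -1.17, -1.72],[-0.26, 0.36, 0.53],[-0.11, 0.14, 0.21]] + [[0.3, 0.13, 0.06],[0.98, 0.43, 0.20],[0.01, 0.00, 0.0]] + [[-0.02,0.08,-0.07], [0.01,-0.03,0.03], [-0.21,0.75,-0.62]]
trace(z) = 1.50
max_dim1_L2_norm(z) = 2.28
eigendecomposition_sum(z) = [[(-0.11+0j), 0.15-0.00j, -0.42+0.00j],[(0.12-0j), -0.18+0.00j, 0.49-0.00j],[-0.21+0.00j, (0.29-0j), -0.82+0.00j]] + [[0.62+0.34j, (-0.55+1.02j), (-0.65+0.44j)],[0.30-0.29j, (0.47+0.48j), (0.13+0.44j)],[-0.05-0.19j, 0.30-0.08j, 0.21+0.05j]] + [[(0.62-0.34j),(-0.55-1.02j),-0.65-0.44j], [0.30+0.29j,0.47-0.48j,(0.13-0.44j)], [-0.05+0.19j,(0.3+0.08j),(0.21-0.05j)]]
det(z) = -2.70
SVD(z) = [[-0.95, -0.29, 0.11], [0.29, -0.96, -0.04], [0.12, -0.01, 0.99]] @ diag([2.3721595046115396, 1.136006147333428, 1.0009741844332434]) @ [[-0.38, 0.52, 0.76], [-0.9, -0.4, -0.18], [-0.21, 0.76, -0.62]]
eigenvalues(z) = [(-1.1+0j), (1.3+0.87j), (1.3-0.87j)]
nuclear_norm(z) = 4.51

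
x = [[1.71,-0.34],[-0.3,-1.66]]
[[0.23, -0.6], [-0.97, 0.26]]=x @ [[0.24, -0.37],[0.54, -0.09]]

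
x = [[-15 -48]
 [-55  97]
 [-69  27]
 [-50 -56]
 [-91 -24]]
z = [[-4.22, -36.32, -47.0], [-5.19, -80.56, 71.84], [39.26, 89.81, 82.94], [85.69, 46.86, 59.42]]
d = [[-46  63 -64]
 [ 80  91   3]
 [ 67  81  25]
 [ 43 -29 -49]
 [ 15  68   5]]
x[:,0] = [-15, -55, -69, -50, -91]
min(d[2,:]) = 25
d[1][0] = 80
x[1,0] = -55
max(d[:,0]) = 80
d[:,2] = [-64, 3, 25, -49, 5]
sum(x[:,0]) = -280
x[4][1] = -24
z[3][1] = 46.86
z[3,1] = 46.86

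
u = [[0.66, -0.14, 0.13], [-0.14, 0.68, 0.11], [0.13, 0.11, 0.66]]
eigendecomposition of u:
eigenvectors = [[-0.61, -0.74, 0.28], [-0.55, 0.65, 0.52], [0.57, -0.16, 0.81]]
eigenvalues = [0.41, 0.81, 0.78]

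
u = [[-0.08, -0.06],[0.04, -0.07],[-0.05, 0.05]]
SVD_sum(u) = [[0.0,-0.01], [0.04,-0.07], [-0.04,0.06]] + [[-0.08, -0.05], [-0.0, -0.00], [-0.01, -0.01]]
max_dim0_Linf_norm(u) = 0.08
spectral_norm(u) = 0.11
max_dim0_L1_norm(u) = 0.18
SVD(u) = [[-0.08, 0.99], [-0.76, 0.03], [0.65, 0.16]] @ diag([0.10634386204372562, 0.10095039873930688]) @ [[-0.53, 0.85], [-0.85, -0.53]]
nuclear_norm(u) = 0.21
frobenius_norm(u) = 0.15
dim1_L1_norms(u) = [0.14, 0.11, 0.1]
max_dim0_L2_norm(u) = 0.1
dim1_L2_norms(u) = [0.1, 0.08, 0.07]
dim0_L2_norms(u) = [0.1, 0.1]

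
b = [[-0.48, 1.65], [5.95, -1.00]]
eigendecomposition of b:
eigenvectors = [[0.5, -0.44],  [0.87, 0.9]]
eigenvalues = [2.4, -3.88]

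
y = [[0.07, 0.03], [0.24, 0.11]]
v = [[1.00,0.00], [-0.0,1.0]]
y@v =[[0.07,0.03], [0.24,0.11]]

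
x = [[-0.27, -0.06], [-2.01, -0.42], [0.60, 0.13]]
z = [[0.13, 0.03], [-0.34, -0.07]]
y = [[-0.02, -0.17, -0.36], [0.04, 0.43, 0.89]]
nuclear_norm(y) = 1.07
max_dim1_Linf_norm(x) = 2.01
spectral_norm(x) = 2.16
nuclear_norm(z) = 0.37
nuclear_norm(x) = 2.17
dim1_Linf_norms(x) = [0.27, 2.01, 0.6]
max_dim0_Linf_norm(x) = 2.01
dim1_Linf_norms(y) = [0.36, 0.89]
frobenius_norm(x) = 2.16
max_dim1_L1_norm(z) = 0.41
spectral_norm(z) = 0.37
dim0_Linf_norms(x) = [2.01, 0.42]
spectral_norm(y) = 1.07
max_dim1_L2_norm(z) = 0.35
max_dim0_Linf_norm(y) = 0.89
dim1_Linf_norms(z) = [0.13, 0.34]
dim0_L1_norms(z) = [0.47, 0.1]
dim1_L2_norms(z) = [0.13, 0.35]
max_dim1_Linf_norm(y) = 0.89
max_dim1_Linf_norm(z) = 0.34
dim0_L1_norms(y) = [0.06, 0.6, 1.25]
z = y @ x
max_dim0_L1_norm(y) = 1.25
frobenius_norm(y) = 1.07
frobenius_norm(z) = 0.37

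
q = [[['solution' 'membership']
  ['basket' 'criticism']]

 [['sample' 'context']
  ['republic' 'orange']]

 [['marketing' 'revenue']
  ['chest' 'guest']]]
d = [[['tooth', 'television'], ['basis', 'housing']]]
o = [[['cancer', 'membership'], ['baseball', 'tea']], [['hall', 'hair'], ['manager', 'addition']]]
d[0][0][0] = 'tooth'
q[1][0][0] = 'sample'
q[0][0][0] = 'solution'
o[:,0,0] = ['cancer', 'hall']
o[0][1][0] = 'baseball'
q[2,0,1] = 'revenue'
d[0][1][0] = 'basis'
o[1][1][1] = 'addition'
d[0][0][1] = 'television'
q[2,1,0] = 'chest'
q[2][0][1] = 'revenue'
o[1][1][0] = 'manager'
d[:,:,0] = [['tooth', 'basis']]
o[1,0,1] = 'hair'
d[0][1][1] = 'housing'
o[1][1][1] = 'addition'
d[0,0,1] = 'television'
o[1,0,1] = 'hair'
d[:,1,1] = ['housing']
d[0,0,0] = 'tooth'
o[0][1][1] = 'tea'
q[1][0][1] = 'context'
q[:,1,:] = [['basket', 'criticism'], ['republic', 'orange'], ['chest', 'guest']]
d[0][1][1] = 'housing'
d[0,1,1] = 'housing'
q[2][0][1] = 'revenue'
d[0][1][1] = 'housing'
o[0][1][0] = 'baseball'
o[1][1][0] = 'manager'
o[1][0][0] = 'hall'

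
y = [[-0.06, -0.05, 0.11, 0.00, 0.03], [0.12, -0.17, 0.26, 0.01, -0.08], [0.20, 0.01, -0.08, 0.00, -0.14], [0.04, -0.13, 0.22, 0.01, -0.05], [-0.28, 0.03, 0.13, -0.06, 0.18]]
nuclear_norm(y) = 0.96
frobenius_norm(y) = 0.64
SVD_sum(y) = [[-0.05, 0.01, 0.01, -0.01, 0.04], [0.12, -0.03, -0.01, 0.02, -0.08], [0.2, -0.04, -0.02, 0.03, -0.13], [0.05, -0.01, -0.01, 0.01, -0.04], [-0.28, 0.06, 0.03, -0.04, 0.19]] + [[-0.0, -0.06, 0.11, -0.00, -0.0],[-0.01, -0.14, 0.27, -0.00, -0.01],[0.00, 0.04, -0.07, 0.0, 0.00],[-0.01, -0.12, 0.23, -0.00, -0.01],[-0.0, -0.05, 0.09, -0.0, -0.00]] + [[-0.00, -0.0, -0.00, 0.01, 0.0], [0.00, 0.0, 0.0, -0.0, -0.0], [0.0, 0.02, 0.01, -0.03, -0.01], [-0.0, -0.0, -0.00, 0.0, 0.00], [0.0, 0.01, 0.01, -0.02, -0.01]] + [[-0.0, 0.0, 0.00, 0.00, -0.00],[0.01, -0.00, -0.00, -0.0, 0.01],[-0.00, 0.00, 0.0, 0.00, -0.00],[-0.01, 0.0, 0.00, 0.00, -0.01],[0.0, -0.00, -0.00, -0.00, 0.00]] + [[-0.0, -0.0, -0.0, -0.00, -0.00],[-0.00, -0.00, -0.0, -0.0, -0.0],[-0.00, -0.0, -0.0, -0.0, -0.00],[0.00, 0.00, 0.00, 0.0, 0.0],[0.00, 0.0, 0.0, 0.0, 0.00]]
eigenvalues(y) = [(-0.21+0j), (0.1+0j), (-0.02+0j), 0.02j, -0.02j]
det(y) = 0.00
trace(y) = -0.12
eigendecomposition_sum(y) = [[(-0.04-0j), -0.07-0.00j, 0.12-0.00j, 0.01+0.00j, (0.03+0j)], [-0.10-0.00j, -0.16-0.00j, (0.27-0j), (0.03+0j), 0.08+0.00j], [(0.03+0j), (0.04+0j), (-0.07+0j), (-0.01-0j), (-0.02-0j)], [(-0.09-0j), -0.14-0.00j, 0.24-0.00j, (0.02+0j), 0.07+0.00j], [-0.05-0.00j, -0.07-0.00j, 0.12-0.00j, (0.01+0j), (0.03+0j)]] + [[0.01+0.00j, (-0-0j), (-0+0j), 0.00+0.00j, (-0.01-0j)], [0.20+0.00j, -0.10-0.00j, -0.02+0.00j, (0.1+0j), -0.16-0.00j], [0.15+0.00j, -0.07-0.00j, -0.02+0.00j, 0.07+0.00j, -0.12-0.00j], [(0.16+0j), -0.08-0.00j, -0.02+0.00j, (0.08+0j), -0.13-0.00j], [-0.16-0.00j, 0.08+0.00j, (0.02+0j), (-0.08-0j), 0.13+0.00j]] + [[(-0.03-0j), (0.01+0j), (-0.01+0j), 0.00-0.00j, 0j], [(-0.06-0j), 0.02+0.00j, (-0.02+0j), -0j, 0j], [(-0.03-0j), 0.01+0.00j, -0.01+0.00j, -0j, 0j], [(-0.07-0j), 0.02+0.00j, -0.02+0.00j, 0.00-0.00j, 0.00+0.00j], [(-0.04-0j), (0.01+0j), -0.01+0.00j, 0.00-0.00j, 0j]] + [[0.00-0.01j, 0.01+0.00j, 0.00+0.00j, (-0.01+0j), 0.00+0.00j], [0.04-0.08j, (0.03+0.02j), (0.02+0j), (-0.06+0j), 0.03j], [(0.03-0.04j), 0.02+0.02j, (0.01+0j), -0.03-0.00j, -0.00+0.02j], [0.02-0.08j, (0.03+0.01j), 0.01-0.00j, (-0.05+0.01j), 0.01+0.02j], [-0.02-0.00j, -0.01j, -0.00-0.00j, 0.00+0.01j, 0.00-0.00j]] + [[0.01j, (0.01-0j), 0.00-0.00j, -0.01-0.00j, 0.00-0.00j], [(0.04+0.08j), (0.03-0.02j), (0.02-0j), (-0.06-0j), -0.03j], [0.03+0.04j, 0.02-0.02j, 0.01-0.00j, (-0.03+0j), -0.00-0.02j], [(0.02+0.08j), (0.03-0.01j), (0.01+0j), (-0.05-0.01j), (0.01-0.02j)], [-0.02+0.00j, 0.00+0.01j, -0.00+0.00j, 0.00-0.01j, 0j]]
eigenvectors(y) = [[(0.29+0j),  -0.02+0.00j,  -0.29+0.00j,  (-0.1+0.02j),  -0.10-0.02j], [(0.68+0j),  (-0.59+0j),  -0.57+0.00j,  (-0.69+0j),  (-0.69-0j)], [-0.17+0.00j,  (-0.43+0j),  -0.27+0.00j,  (-0.39-0.04j),  -0.39+0.04j], [0.58+0.00j,  -0.48+0.00j,  -0.64+0.00j,  (-0.57+0.16j),  (-0.57-0.16j)], [0.30+0.00j,  (0.48+0j),  (-0.33+0j),  (0.04+0.13j),  (0.04-0.13j)]]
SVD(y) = [[-0.14, 0.28, -0.20, -0.32, -0.87], [0.33, 0.70, 0.09, 0.62, -0.07], [0.53, -0.18, 0.76, -0.21, -0.24], [0.14, 0.58, -0.02, -0.68, 0.42], [-0.76, 0.24, 0.61, 0.05, 0.04]] @ diag([0.45871527187378974, 0.43753331280375607, 0.0463080380836152, 0.017256189816143696, 0.0016398349311784967]) @ [[0.81, -0.18, -0.09, 0.11, -0.54], [-0.02, -0.47, 0.88, -0.0, -0.02], [0.11, 0.52, 0.27, -0.77, -0.21], [0.55, -0.09, -0.01, -0.21, 0.81], [0.19, 0.68, 0.37, 0.59, 0.11]]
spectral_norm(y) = 0.46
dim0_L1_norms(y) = [0.7, 0.39, 0.8, 0.08, 0.48]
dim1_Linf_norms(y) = [0.11, 0.26, 0.2, 0.22, 0.28]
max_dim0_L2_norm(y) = 0.39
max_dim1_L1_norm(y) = 0.68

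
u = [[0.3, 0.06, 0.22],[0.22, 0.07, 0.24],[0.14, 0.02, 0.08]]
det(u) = 0.00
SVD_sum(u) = [[0.28, 0.07, 0.24], [0.25, 0.06, 0.21], [0.12, 0.03, 0.10]] + [[0.02, -0.01, -0.02], [-0.03, 0.01, 0.03], [0.02, -0.01, -0.02]] + [[0.0, 0.0, -0.00], [-0.0, -0.00, 0.0], [-0.0, -0.0, 0.00]]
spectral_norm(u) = 0.53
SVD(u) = [[-0.72, 0.43, -0.55], [-0.63, -0.74, 0.23], [-0.30, 0.51, 0.80]] @ diag([0.5251964972972162, 0.05889387669492802, 0.00038796208291562846]) @ [[-0.75, -0.18, -0.63],  [0.66, -0.27, -0.71],  [-0.04, -0.95, 0.32]]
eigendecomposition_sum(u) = [[(0.3+0j), 0.06-0.00j, (0.22-0j)], [(0.26+0j), 0.05-0.00j, (0.19-0j)], [(0.13+0j), 0.03-0.00j, (0.09-0j)]] + [[(-0+0j), -0j, -0j], [-0.02+0.01j, (0.01-0j), 0.03-0.01j], [(0.01-0j), -0.00+0.00j, (-0.01+0.01j)]] + [[-0.00-0.00j, 0j, 0.00+0.00j], [(-0.02-0.01j), (0.01+0j), 0.03+0.01j], [(0.01+0j), -0.00-0.00j, (-0.01-0.01j)]]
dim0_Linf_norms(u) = [0.3, 0.07, 0.24]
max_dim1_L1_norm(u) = 0.58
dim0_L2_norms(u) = [0.4, 0.09, 0.34]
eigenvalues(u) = [(0.45+0j), 0j, -0j]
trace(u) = 0.45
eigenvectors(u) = [[(-0.72+0j), (0.03-0.04j), 0.03+0.04j], [(-0.62+0j), (0.95+0j), (0.95-0j)], [(-0.31+0j), (-0.29+0.06j), (-0.29-0.06j)]]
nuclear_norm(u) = 0.58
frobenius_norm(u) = 0.53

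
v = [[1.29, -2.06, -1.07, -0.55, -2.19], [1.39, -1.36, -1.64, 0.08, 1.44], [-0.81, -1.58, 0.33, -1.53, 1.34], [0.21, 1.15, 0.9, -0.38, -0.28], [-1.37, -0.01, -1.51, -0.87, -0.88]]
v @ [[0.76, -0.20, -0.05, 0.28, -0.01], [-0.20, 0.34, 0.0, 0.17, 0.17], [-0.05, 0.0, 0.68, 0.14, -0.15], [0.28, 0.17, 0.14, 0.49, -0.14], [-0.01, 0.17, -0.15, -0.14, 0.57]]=[[1.31, -1.42, -0.54, -0.10, -1.37], [1.42, -0.48, -1.39, -0.23, 0.81], [-0.76, -0.41, -0.15, -1.39, 0.67], [-0.22, 0.24, 0.59, 0.23, -0.05], [-1.2, -0.03, -0.95, -0.9, -0.14]]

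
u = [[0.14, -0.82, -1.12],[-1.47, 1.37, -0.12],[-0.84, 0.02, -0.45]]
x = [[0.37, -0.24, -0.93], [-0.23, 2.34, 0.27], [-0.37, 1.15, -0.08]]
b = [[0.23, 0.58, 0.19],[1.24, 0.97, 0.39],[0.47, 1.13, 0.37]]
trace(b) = 1.57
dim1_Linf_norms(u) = [1.12, 1.47, 0.84]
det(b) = 0.00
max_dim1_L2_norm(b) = 1.62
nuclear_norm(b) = 2.63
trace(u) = 1.06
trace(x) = 2.63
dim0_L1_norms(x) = [0.97, 3.73, 1.28]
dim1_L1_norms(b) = [1.0, 2.6, 1.97]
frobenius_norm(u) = 2.63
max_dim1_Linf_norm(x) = 2.34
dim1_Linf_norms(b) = [0.58, 1.24, 1.13]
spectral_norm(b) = 2.10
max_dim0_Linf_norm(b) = 1.24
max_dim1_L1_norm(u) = 2.96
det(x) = -0.71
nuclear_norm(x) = 3.91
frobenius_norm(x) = 2.85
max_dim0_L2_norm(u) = 1.7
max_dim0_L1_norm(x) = 3.73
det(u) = -0.88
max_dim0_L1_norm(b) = 2.68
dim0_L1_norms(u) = [2.45, 2.21, 1.69]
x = b + u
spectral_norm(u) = 2.21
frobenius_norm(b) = 2.17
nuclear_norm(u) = 3.89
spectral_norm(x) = 2.67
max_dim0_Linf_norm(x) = 2.34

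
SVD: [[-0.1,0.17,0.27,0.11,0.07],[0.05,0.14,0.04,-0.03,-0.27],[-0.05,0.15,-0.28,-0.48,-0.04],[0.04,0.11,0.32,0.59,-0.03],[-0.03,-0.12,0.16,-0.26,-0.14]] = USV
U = [[0.26, 0.38, 0.09, -0.83, -0.31], [-0.01, 0.66, 0.42, 0.49, -0.39], [-0.60, 0.16, 0.52, -0.25, 0.53], [0.74, 0.15, 0.23, 0.1, 0.61], [-0.18, 0.61, -0.70, 0.03, 0.32]]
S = [0.92, 0.38, 0.31, 0.27, 0.0]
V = [[0.04, 0.06, 0.48, 0.87, 0.05], [-0.07, 0.33, 0.61, -0.32, -0.65], [0.05, 0.85, -0.47, 0.21, -0.12], [0.45, -0.38, -0.35, 0.24, -0.69], [-0.89, -0.16, -0.23, 0.20, -0.30]]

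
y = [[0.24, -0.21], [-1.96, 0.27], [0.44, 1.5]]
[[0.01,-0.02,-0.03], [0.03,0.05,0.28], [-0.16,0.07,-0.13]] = y@ [[-0.03, -0.02, -0.15],[-0.1, 0.05, -0.04]]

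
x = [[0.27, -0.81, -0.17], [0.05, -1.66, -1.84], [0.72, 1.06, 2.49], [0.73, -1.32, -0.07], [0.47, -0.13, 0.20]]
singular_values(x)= [3.77, 1.75, 0.24]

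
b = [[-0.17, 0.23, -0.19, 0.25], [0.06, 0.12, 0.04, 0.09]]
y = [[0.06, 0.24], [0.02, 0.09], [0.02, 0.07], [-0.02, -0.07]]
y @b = [[0.00, 0.04, -0.0, 0.04], [0.00, 0.02, -0.0, 0.01], [0.00, 0.01, -0.00, 0.01], [-0.00, -0.01, 0.00, -0.01]]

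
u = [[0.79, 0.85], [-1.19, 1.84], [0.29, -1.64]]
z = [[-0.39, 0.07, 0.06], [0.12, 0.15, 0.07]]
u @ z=[[-0.21, 0.18, 0.11], [0.68, 0.19, 0.06], [-0.31, -0.23, -0.1]]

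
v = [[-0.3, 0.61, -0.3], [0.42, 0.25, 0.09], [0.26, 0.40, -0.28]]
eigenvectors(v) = [[-0.39,-0.88,-0.62], [-0.77,0.44,0.35], [-0.51,0.19,0.70]]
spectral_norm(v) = 0.85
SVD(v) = [[0.8, -0.5, -0.34], [0.21, 0.76, -0.61], [0.56, 0.41, 0.72]] @ diag([0.853816716022236, 0.5883584563230352, 0.17300676956171138]) @ [[-0.00, 0.9, -0.44], [0.98, 0.09, 0.17], [0.20, -0.43, -0.88]]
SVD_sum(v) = [[-0.0, 0.61, -0.30], [-0.00, 0.16, -0.08], [-0.00, 0.43, -0.21]] + [[-0.29, -0.03, -0.05],[0.44, 0.04, 0.08],[0.24, 0.02, 0.04]] + [[-0.01, 0.03, 0.05],[-0.02, 0.05, 0.09],[0.02, -0.05, -0.11]]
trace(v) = -0.33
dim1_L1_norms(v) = [1.21, 0.76, 0.94]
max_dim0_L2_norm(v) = 0.77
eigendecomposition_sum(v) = [[0.11, 0.22, -0.02], [0.21, 0.43, -0.03], [0.14, 0.29, -0.02]] + [[-0.37,0.61,-0.64], [0.19,-0.31,0.32], [0.08,-0.14,0.14]] + [[-0.03,-0.22,0.35],[0.02,0.12,-0.2],[0.04,0.25,-0.40]]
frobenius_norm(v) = 1.05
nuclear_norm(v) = 1.62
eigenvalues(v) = [0.52, -0.54, -0.31]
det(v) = 0.09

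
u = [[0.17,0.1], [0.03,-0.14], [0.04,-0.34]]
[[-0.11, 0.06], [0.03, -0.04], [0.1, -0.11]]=u @ [[-0.44, 0.15], [-0.34, 0.33]]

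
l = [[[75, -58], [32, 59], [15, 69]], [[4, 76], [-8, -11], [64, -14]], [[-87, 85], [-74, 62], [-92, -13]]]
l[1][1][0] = -8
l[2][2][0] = -92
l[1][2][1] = -14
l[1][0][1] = 76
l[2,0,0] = -87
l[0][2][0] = 15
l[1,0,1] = 76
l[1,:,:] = [[4, 76], [-8, -11], [64, -14]]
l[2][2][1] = -13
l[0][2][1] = 69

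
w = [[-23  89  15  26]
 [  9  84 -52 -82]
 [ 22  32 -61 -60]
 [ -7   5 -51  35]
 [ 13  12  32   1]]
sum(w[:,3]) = -80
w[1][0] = 9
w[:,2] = [15, -52, -61, -51, 32]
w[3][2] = -51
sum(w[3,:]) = -18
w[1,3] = -82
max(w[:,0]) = 22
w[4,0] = 13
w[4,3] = 1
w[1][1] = 84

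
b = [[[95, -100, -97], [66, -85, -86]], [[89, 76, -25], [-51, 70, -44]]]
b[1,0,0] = 89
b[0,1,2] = -86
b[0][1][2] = -86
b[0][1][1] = -85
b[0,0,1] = -100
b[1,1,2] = -44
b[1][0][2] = -25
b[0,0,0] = 95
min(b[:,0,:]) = -100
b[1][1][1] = 70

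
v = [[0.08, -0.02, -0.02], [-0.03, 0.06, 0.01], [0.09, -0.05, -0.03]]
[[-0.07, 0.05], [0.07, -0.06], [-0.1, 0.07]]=v @ [[-0.45,0.60], [0.82,-0.84], [0.68,0.78]]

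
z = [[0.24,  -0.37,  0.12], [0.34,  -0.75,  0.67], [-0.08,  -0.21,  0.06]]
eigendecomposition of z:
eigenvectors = [[(0.87+0j), (0.39+0.14j), (0.39-0.14j)], [(-0.03+0j), (0.81+0j), 0.81-0.00j], [(-0.49+0j), (0.32+0.27j), (0.32-0.27j)]]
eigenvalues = [(0.19+0j), (-0.32+0.29j), (-0.32-0.29j)]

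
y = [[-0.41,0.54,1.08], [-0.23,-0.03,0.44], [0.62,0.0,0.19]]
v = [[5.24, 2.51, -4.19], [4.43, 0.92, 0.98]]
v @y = [[-5.32, 2.75, 5.97],  [-1.42, 2.36, 5.38]]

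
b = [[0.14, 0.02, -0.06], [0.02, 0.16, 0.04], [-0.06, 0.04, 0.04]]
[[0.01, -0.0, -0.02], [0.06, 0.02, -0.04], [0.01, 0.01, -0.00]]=b @ [[0.1, -0.13, 0.05], [0.33, 0.19, -0.34], [0.14, -0.21, 0.37]]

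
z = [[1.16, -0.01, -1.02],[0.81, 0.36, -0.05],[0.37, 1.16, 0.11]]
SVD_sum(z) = [[1.17, 0.47, -0.66], [0.67, 0.27, -0.37], [0.52, 0.21, -0.29]] + [[0.05, -0.52, -0.28], [-0.02, 0.20, 0.11], [-0.08, 0.91, 0.5]] + [[-0.06, 0.04, -0.08],[0.16, -0.1, 0.22],[-0.07, 0.04, -0.09]]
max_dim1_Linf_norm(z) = 1.16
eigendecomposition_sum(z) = [[(0.61+0.17j), (-0.09+0.54j), (-0.46+0.23j)],[(0.38-0.27j), (0.26+0.3j), (-0.08+0.36j)],[0.23-0.51j, 0.45+0.15j, 0.14+0.43j]] + [[0.61-0.17j, -0.09-0.54j, -0.46-0.23j], [(0.38+0.27j), 0.26-0.30j, -0.08-0.36j], [(0.23+0.51j), (0.45-0.15j), (0.14-0.43j)]] + [[-0.06-0.00j,0.17-0.00j,(-0.11-0j)], [(0.06+0j),(-0.16+0j),(0.11+0j)], [(-0.09-0j),(0.25-0j),(-0.17-0j)]]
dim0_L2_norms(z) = [1.46, 1.21, 1.03]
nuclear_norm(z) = 3.30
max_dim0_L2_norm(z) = 1.46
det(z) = -0.71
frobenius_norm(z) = 2.16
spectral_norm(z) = 1.76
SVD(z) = [[-0.81,  -0.49,  -0.33], [-0.46,  0.19,  0.87], [-0.36,  0.85,  -0.37]] @ diag([1.756047982008361, 1.2144587991525302, 0.3320923215694026]) @ [[-0.82, -0.33, 0.46], [-0.08, 0.87, 0.48], [0.56, -0.36, 0.75]]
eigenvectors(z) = [[(-0.66+0j), -0.66-0.00j, (0.48+0j)], [-0.30+0.37j, -0.30-0.37j, (-0.47+0j)], [(-0.09+0.57j), (-0.09-0.57j), 0.74+0.00j]]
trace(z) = 1.63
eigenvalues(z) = [(1.01+0.89j), (1.01-0.89j), (-0.39+0j)]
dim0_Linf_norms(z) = [1.16, 1.16, 1.02]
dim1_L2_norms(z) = [1.54, 0.89, 1.22]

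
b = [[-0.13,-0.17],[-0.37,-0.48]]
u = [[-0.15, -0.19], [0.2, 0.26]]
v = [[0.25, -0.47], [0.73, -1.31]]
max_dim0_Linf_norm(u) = 0.26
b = v @ u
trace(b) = -0.61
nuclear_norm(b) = 0.64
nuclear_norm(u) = 0.41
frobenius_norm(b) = 0.64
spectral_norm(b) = 0.64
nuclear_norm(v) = 1.60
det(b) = -0.00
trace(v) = -1.06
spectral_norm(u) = 0.41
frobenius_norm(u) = 0.41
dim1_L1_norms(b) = [0.3, 0.85]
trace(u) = 0.11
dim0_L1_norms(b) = [0.5, 0.65]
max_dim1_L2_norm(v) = 1.5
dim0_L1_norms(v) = [0.98, 1.78]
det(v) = 0.02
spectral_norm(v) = 1.59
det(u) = -0.00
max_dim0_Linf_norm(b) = 0.48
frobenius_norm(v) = 1.59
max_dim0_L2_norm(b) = 0.51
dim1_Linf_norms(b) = [0.17, 0.48]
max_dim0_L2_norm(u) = 0.32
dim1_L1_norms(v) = [0.72, 2.04]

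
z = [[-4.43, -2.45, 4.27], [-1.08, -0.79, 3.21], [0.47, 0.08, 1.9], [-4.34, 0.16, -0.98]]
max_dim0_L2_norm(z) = 6.31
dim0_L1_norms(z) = [10.32, 3.48, 10.36]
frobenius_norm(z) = 8.92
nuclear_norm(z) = 13.03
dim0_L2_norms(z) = [6.31, 2.58, 5.75]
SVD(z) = [[-0.86, -0.09, 0.44], [-0.39, -0.38, -0.42], [-0.11, -0.38, -0.65], [-0.32, 0.84, -0.44]] @ diag([7.707835099506378, 4.398932851693762, 0.9232918526159024]) @ [[0.72,0.3,-0.62], [-0.68,0.14,-0.72], [0.13,-0.94,-0.31]]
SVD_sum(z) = [[-4.76, -2.01, 4.11], [-2.18, -0.92, 1.88], [-0.59, -0.25, 0.51], [-1.78, -0.75, 1.54]] + [[0.27, -0.06, 0.29], [1.15, -0.24, 1.21], [1.14, -0.24, 1.2], [-2.51, 0.53, -2.64]] + [[0.05,-0.38,-0.13], [-0.05,0.37,0.12], [-0.08,0.57,0.19], [-0.05,0.39,0.13]]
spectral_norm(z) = 7.71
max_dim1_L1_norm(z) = 11.15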